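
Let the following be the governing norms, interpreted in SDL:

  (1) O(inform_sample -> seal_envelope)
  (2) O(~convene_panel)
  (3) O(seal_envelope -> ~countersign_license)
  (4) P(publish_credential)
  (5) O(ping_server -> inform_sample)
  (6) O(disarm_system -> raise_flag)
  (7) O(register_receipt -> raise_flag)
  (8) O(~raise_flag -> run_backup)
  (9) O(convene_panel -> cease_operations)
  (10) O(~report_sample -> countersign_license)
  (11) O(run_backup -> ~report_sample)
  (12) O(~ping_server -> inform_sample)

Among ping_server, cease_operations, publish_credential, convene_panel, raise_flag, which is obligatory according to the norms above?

raise_flag

Premises 12 and 5 cover both cases: O(~ping_server -> inform_sample) and O(ping_server -> inform_sample). Since ~ping_server ∨ ping_server is a tautology, O(inform_sample) follows.
Premise 1 is O(inform_sample -> seal_envelope); since O(inform_sample), deontic closure gives O(seal_envelope).
Applying K to premise 3 (O(seal_envelope -> ~countersign_license)) and O(seal_envelope) yields O(~countersign_license).
Premise 10 is O(~report_sample -> countersign_license); contrapositively O(~countersign_license -> report_sample). Since O(~countersign_license) holds, K gives O(report_sample).
Premise 11, O(run_backup -> ~report_sample), contraposes to O(report_sample -> ~run_backup); with O(report_sample) we get O(~run_backup).
The contrapositive of premise 8 (O(~raise_flag -> run_backup)) is O(~run_backup -> raise_flag), and O(~run_backup) is already established, so O(raise_flag).
So O(raise_flag) holds — raise_flag is obligatory. None of the other listed options is made obligatory by any chain of premises.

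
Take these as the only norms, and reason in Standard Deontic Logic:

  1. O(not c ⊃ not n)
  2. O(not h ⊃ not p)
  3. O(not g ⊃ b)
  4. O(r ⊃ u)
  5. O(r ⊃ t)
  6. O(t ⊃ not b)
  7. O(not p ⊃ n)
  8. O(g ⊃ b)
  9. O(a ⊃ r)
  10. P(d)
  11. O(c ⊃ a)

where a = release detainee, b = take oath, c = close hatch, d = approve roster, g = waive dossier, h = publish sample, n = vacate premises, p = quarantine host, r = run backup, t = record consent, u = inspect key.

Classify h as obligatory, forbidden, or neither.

Obligatory

Premises 3 and 8 cover both cases: O(not g ⊃ b) and O(g ⊃ b). Since not g ∨ g is a tautology, O(b) follows.
Premise 6 is O(t ⊃ not b); contrapositively O(b ⊃ not t). Since O(b) holds, K gives O(not t).
Premise 5 is O(r ⊃ t); contrapositively O(not t ⊃ not r). Since O(not t) holds, K gives O(not r).
Premise 9, O(a ⊃ r), contraposes to O(not r ⊃ not a); with O(not r) we get O(not a).
The contrapositive of premise 11 (O(c ⊃ a)) is O(not a ⊃ not c), and O(not a) is already established, so O(not c).
With premise 1, O(not c ⊃ not n), the K-axiom yields O(not n).
The contrapositive of premise 7 (O(not p ⊃ n)) is O(not n ⊃ p), and O(not n) is already established, so O(p).
Premise 2, O(not h ⊃ not p), contraposes to O(p ⊃ h); with O(p) we get O(h).
Premises 4, 10 do not contribute to this derivation.
Hence h is obligatory.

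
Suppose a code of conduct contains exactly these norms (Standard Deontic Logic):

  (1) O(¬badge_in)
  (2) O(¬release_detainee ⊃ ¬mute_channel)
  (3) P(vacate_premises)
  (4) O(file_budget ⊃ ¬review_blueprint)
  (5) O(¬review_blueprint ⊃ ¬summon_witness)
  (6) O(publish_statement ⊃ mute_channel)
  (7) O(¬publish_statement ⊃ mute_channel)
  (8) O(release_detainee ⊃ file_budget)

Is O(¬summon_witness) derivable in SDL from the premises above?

Premises 6 and 7 cover both cases: O(publish_statement ⊃ mute_channel) and O(¬publish_statement ⊃ mute_channel). Since publish_statement ∨ ¬publish_statement is a tautology, O(mute_channel) follows.
Premise 2, O(¬release_detainee ⊃ ¬mute_channel), contraposes to O(mute_channel ⊃ release_detainee); with O(mute_channel) we get O(release_detainee).
From O(release_detainee) and premise 8, O(release_detainee ⊃ file_budget), we obtain O(file_budget).
Premise 4 is O(file_budget ⊃ ¬review_blueprint); since O(file_budget), deontic closure gives O(¬review_blueprint).
From O(¬review_blueprint) and premise 5, O(¬review_blueprint ⊃ ¬summon_witness), we obtain O(¬summon_witness).
Premises 1, 3 do not contribute to this derivation.
So O(¬summon_witness) follows.

Yes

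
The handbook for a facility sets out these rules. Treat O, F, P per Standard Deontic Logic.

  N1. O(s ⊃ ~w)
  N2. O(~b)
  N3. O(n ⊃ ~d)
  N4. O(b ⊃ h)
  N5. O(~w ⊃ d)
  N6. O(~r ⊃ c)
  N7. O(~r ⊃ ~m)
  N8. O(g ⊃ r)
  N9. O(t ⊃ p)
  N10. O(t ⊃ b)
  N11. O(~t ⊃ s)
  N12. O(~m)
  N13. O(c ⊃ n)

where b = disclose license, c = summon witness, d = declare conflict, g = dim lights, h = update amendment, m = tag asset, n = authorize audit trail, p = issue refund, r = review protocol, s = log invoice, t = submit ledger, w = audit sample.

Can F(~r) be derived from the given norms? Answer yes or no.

Premise 2 gives O(~b).
Premise 10 is O(t ⊃ b); contrapositively O(~b ⊃ ~t). Since O(~b) holds, K gives O(~t).
With premise 11, O(~t ⊃ s), the K-axiom yields O(s).
From O(s) and premise 1, O(s ⊃ ~w), we obtain O(~w).
With premise 5, O(~w ⊃ d), the K-axiom yields O(d).
Premise 3, O(n ⊃ ~d), contraposes to O(d ⊃ ~n); with O(d) we get O(~n).
The contrapositive of premise 13 (O(c ⊃ n)) is O(~n ⊃ ~c), and O(~n) is already established, so O(~c).
Premise 6 is O(~r ⊃ c); contrapositively O(~c ⊃ r). Since O(~c) holds, K gives O(r).
Premises 4, 7, 8, 9, 12 do not contribute to this derivation.
So O(r) holds, i.e. F(~r). The claim follows.

Yes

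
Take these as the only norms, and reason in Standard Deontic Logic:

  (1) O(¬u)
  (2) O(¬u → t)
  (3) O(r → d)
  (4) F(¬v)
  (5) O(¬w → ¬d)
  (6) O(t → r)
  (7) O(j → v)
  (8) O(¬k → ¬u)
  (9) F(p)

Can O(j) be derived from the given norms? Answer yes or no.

Premise 7 is O(j → v); even if O(v) held, inferring O(j) would be affirming the consequent — invalid.
No other premise forces O(j). An ideal world satisfying every premise can still have j false, so O(j) is not derivable.

No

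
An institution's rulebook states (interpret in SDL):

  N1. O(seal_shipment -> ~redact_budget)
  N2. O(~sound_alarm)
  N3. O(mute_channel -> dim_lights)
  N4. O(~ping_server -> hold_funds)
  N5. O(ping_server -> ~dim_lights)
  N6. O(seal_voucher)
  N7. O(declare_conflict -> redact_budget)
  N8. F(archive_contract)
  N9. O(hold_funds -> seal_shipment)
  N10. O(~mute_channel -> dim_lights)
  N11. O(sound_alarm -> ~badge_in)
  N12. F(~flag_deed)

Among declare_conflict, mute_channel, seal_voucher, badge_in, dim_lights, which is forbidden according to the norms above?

declare_conflict

Premises 10 and 3 are O(~mute_channel -> dim_lights) and O(mute_channel -> dim_lights); every ideal world satisfies ~mute_channel or mute_channel, so in either case dim_lights holds — hence O(dim_lights).
The contrapositive of premise 5 (O(ping_server -> ~dim_lights)) is O(dim_lights -> ~ping_server), and O(dim_lights) is already established, so O(~ping_server).
From O(~ping_server) and premise 4, O(~ping_server -> hold_funds), we obtain O(hold_funds).
From O(hold_funds) and premise 9, O(hold_funds -> seal_shipment), we obtain O(seal_shipment).
Premise 1 is O(seal_shipment -> ~redact_budget); since O(seal_shipment), deontic closure gives O(~redact_budget).
Premise 7, O(declare_conflict -> redact_budget), contraposes to O(~redact_budget -> ~declare_conflict); with O(~redact_budget) we get O(~declare_conflict).
So O(~declare_conflict) holds, i.e. declare_conflict is forbidden. None of the other listed options is forbidden under the premises.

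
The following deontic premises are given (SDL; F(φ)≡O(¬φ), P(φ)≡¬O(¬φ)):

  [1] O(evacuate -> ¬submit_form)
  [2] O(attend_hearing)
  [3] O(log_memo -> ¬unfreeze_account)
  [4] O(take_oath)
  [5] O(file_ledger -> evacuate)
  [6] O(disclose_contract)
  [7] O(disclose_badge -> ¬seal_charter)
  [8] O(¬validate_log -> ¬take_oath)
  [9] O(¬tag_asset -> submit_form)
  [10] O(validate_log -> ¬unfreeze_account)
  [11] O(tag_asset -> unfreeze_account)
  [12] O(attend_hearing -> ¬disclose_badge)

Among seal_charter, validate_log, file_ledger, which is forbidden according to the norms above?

Premise 4 gives O(take_oath).
The contrapositive of premise 8 (O(¬validate_log -> ¬take_oath)) is O(take_oath -> validate_log), and O(take_oath) is already established, so O(validate_log).
With premise 10, O(validate_log -> ¬unfreeze_account), the K-axiom yields O(¬unfreeze_account).
Premise 11 is O(tag_asset -> unfreeze_account); contrapositively O(¬unfreeze_account -> ¬tag_asset). Since O(¬unfreeze_account) holds, K gives O(¬tag_asset).
Premise 9 is O(¬tag_asset -> submit_form); since O(¬tag_asset), deontic closure gives O(submit_form).
Premise 1 is O(evacuate -> ¬submit_form); contrapositively O(submit_form -> ¬evacuate). Since O(submit_form) holds, K gives O(¬evacuate).
The contrapositive of premise 5 (O(file_ledger -> evacuate)) is O(¬evacuate -> ¬file_ledger), and O(¬evacuate) is already established, so O(¬file_ledger).
So O(¬file_ledger) holds, i.e. file_ledger is forbidden. None of the other listed options is forbidden under the premises.

file_ledger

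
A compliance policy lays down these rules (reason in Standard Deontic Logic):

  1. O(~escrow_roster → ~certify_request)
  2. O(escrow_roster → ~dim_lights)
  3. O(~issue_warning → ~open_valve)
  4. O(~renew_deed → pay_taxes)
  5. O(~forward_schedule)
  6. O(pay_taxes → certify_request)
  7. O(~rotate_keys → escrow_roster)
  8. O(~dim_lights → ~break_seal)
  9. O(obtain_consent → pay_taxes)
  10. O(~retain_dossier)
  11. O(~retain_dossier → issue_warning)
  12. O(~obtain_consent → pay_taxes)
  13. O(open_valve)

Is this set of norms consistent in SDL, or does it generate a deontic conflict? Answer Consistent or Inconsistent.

Premise 3 is O(~issue_warning → ~open_valve), but O(~issue_warning) is not derivable from the premises, so it does not yield O(~open_valve).
So O(~open_valve) is not derivable, and the apparent clash with O(open_valve) does not arise.
A world satisfying every obligation exists (e.g. break_seal=false, certify_request=true, dim_lights=false, escrow_roster=true, forward_schedule=false, issue_warning=true, obtain_consent=false, open_valve=true, pay_taxes=true, renew_deed=false, retain_dossier=false, rotate_keys=false); no atom is both obligatory and forbidden, so the set is consistent.

Consistent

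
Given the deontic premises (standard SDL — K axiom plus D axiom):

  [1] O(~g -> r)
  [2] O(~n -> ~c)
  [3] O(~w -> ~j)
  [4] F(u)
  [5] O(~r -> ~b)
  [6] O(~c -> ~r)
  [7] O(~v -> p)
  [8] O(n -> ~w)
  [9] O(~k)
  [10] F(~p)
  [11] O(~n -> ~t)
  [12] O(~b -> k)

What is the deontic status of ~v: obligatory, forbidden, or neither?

Neither

Premise 7 is O(~v -> p); even if O(p) held, inferring O(~v) would be affirming the consequent — invalid.
No premise or chain of K-axiom applications forces O(~v), and none forces O(v). So ~v is neither obligatory nor forbidden under these norms.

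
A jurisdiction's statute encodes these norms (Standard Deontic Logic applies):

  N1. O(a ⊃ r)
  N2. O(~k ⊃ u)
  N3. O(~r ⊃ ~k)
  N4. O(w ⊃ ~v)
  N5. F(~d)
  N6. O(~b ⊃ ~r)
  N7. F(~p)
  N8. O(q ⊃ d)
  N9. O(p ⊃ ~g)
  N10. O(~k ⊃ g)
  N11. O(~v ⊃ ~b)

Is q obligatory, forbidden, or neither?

Premise 8 is O(q ⊃ d); even if O(d) held, inferring O(q) would be affirming the consequent — invalid.
No premise or chain of K-axiom applications forces O(q), and none forces O(~q). So q is neither obligatory nor forbidden under these norms.

Neither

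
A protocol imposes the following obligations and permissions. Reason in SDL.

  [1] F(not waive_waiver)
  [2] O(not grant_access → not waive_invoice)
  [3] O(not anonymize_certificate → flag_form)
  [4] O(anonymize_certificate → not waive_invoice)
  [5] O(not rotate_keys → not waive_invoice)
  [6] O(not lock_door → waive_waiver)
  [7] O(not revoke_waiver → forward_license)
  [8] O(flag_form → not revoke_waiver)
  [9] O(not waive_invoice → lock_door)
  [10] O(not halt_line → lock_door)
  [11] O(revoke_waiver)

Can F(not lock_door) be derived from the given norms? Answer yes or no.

Premise 11 gives O(revoke_waiver).
Premise 8, O(flag_form → not revoke_waiver), contraposes to O(revoke_waiver → not flag_form); with O(revoke_waiver) we get O(not flag_form).
Premise 3 is O(not anonymize_certificate → flag_form); contrapositively O(not flag_form → anonymize_certificate). Since O(not flag_form) holds, K gives O(anonymize_certificate).
With premise 4, O(anonymize_certificate → not waive_invoice), the K-axiom yields O(not waive_invoice).
Applying K to premise 9 (O(not waive_invoice → lock_door)) and O(not waive_invoice) yields O(lock_door).
Premises 1, 2, 5, 6, 7, 10 do not contribute to this derivation.
So O(lock_door) holds, i.e. F(not lock_door). The claim follows.

Yes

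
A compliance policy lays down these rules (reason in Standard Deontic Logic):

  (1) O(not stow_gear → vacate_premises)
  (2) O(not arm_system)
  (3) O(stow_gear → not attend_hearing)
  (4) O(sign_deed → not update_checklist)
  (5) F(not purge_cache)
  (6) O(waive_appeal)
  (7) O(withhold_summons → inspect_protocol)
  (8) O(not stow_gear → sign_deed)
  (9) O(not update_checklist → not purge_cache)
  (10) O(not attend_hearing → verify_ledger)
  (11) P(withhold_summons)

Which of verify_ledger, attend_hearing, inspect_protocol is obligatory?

verify_ledger

F(not purge_cache) at premise 5 means O(purge_cache).
Premise 9, O(not update_checklist → not purge_cache), contraposes to O(purge_cache → update_checklist); with O(purge_cache) we get O(update_checklist).
The contrapositive of premise 4 (O(sign_deed → not update_checklist)) is O(update_checklist → not sign_deed), and O(update_checklist) is already established, so O(not sign_deed).
Premise 8, O(not stow_gear → sign_deed), contraposes to O(not sign_deed → stow_gear); with O(not sign_deed) we get O(stow_gear).
With premise 3, O(stow_gear → not attend_hearing), the K-axiom yields O(not attend_hearing).
Applying K to premise 10 (O(not attend_hearing → verify_ledger)) and O(not attend_hearing) yields O(verify_ledger).
So O(verify_ledger) holds — verify_ledger is obligatory. None of the other listed options is made obligatory by any chain of premises.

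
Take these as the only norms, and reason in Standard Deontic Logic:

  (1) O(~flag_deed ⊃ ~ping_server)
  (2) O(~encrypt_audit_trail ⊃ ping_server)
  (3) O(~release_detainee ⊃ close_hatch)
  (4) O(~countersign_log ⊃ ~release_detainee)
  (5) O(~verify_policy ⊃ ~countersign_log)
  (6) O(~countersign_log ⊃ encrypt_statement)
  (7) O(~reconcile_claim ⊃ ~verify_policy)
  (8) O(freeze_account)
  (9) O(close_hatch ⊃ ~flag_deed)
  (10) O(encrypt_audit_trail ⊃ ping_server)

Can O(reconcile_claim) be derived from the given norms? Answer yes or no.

Premises 2 and 10 are O(~encrypt_audit_trail ⊃ ping_server) and O(encrypt_audit_trail ⊃ ping_server); every ideal world satisfies ~encrypt_audit_trail or encrypt_audit_trail, so in either case ping_server holds — hence O(ping_server).
Premise 1, O(~flag_deed ⊃ ~ping_server), contraposes to O(ping_server ⊃ flag_deed); with O(ping_server) we get O(flag_deed).
The contrapositive of premise 9 (O(close_hatch ⊃ ~flag_deed)) is O(flag_deed ⊃ ~close_hatch), and O(flag_deed) is already established, so O(~close_hatch).
The contrapositive of premise 3 (O(~release_detainee ⊃ close_hatch)) is O(~close_hatch ⊃ release_detainee), and O(~close_hatch) is already established, so O(release_detainee).
Premise 4, O(~countersign_log ⊃ ~release_detainee), contraposes to O(release_detainee ⊃ countersign_log); with O(release_detainee) we get O(countersign_log).
Premise 5 is O(~verify_policy ⊃ ~countersign_log); contrapositively O(countersign_log ⊃ verify_policy). Since O(countersign_log) holds, K gives O(verify_policy).
The contrapositive of premise 7 (O(~reconcile_claim ⊃ ~verify_policy)) is O(verify_policy ⊃ reconcile_claim), and O(verify_policy) is already established, so O(reconcile_claim).
Premises 6, 8 do not contribute to this derivation.
So O(reconcile_claim) follows.

Yes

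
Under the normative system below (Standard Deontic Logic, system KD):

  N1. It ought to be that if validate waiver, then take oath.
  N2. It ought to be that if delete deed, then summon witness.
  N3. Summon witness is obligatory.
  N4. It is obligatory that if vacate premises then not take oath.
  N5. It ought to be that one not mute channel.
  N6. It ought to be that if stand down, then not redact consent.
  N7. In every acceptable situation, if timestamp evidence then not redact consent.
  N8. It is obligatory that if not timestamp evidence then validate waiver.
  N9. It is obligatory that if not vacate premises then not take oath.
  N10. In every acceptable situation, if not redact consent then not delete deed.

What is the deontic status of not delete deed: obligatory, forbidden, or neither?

Obligatory

Premises 4 and 9 are O(vacate_premises → ¬take_oath) and O(¬vacate_premises → ¬take_oath); every ideal world satisfies vacate_premises or ¬vacate_premises, so in either case ¬take_oath holds — hence O(¬take_oath).
Premise 1 is O(validate_waiver → take_oath); contrapositively O(¬take_oath → ¬validate_waiver). Since O(¬take_oath) holds, K gives O(¬validate_waiver).
The contrapositive of premise 8 (O(¬timestamp_evidence → validate_waiver)) is O(¬validate_waiver → timestamp_evidence), and O(¬validate_waiver) is already established, so O(timestamp_evidence).
Premise 7 is O(timestamp_evidence → ¬redact_consent); since O(timestamp_evidence), deontic closure gives O(¬redact_consent).
With premise 10, O(¬redact_consent → ¬delete_deed), the K-axiom yields O(¬delete_deed).
Premises 2, 3, 5, 6 do not contribute to this derivation.
Hence ¬delete_deed is obligatory.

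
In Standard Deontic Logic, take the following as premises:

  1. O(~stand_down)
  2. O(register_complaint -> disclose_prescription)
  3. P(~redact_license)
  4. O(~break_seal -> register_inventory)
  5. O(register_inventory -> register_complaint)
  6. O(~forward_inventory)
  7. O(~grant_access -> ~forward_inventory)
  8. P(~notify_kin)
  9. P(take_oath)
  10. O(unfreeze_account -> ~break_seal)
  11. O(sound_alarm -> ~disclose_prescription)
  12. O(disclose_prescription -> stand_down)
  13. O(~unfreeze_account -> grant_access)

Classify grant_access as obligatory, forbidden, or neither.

Premise 1 gives O(~stand_down).
Premise 12, O(disclose_prescription -> stand_down), contraposes to O(~stand_down -> ~disclose_prescription); with O(~stand_down) we get O(~disclose_prescription).
Premise 2 is O(register_complaint -> disclose_prescription); contrapositively O(~disclose_prescription -> ~register_complaint). Since O(~disclose_prescription) holds, K gives O(~register_complaint).
The contrapositive of premise 5 (O(register_inventory -> register_complaint)) is O(~register_complaint -> ~register_inventory), and O(~register_complaint) is already established, so O(~register_inventory).
Premise 4, O(~break_seal -> register_inventory), contraposes to O(~register_inventory -> break_seal); with O(~register_inventory) we get O(break_seal).
Premise 10 is O(unfreeze_account -> ~break_seal); contrapositively O(break_seal -> ~unfreeze_account). Since O(break_seal) holds, K gives O(~unfreeze_account).
Premise 13 is O(~unfreeze_account -> grant_access); since O(~unfreeze_account), deontic closure gives O(grant_access).
Premises 3, 6, 7, 8, 9, 11 do not contribute to this derivation.
Hence grant_access is obligatory.

Obligatory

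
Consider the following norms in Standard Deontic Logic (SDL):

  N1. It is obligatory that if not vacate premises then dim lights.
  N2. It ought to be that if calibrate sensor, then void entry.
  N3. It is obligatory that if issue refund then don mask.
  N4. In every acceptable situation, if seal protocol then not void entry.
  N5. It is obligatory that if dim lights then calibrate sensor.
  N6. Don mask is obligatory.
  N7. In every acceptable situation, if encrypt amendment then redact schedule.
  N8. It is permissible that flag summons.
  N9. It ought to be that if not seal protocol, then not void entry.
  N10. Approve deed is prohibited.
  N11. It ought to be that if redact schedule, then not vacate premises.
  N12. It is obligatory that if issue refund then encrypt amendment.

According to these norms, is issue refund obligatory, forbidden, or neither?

Forbidden

Premises 9 and 4 cover both cases: O(¬seal_protocol → ¬void_entry) and O(seal_protocol → ¬void_entry). Since ¬seal_protocol ∨ seal_protocol is a tautology, O(¬void_entry) follows.
Premise 2, O(calibrate_sensor → void_entry), contraposes to O(¬void_entry → ¬calibrate_sensor); with O(¬void_entry) we get O(¬calibrate_sensor).
Premise 5 is O(dim_lights → calibrate_sensor); contrapositively O(¬calibrate_sensor → ¬dim_lights). Since O(¬calibrate_sensor) holds, K gives O(¬dim_lights).
Premise 1 is O(¬vacate_premises → dim_lights); contrapositively O(¬dim_lights → vacate_premises). Since O(¬dim_lights) holds, K gives O(vacate_premises).
Premise 11, O(redact_schedule → ¬vacate_premises), contraposes to O(vacate_premises → ¬redact_schedule); with O(vacate_premises) we get O(¬redact_schedule).
The contrapositive of premise 7 (O(encrypt_amendment → redact_schedule)) is O(¬redact_schedule → ¬encrypt_amendment), and O(¬redact_schedule) is already established, so O(¬encrypt_amendment).
Premise 12, O(issue_refund → encrypt_amendment), contraposes to O(¬encrypt_amendment → ¬issue_refund); with O(¬encrypt_amendment) we get O(¬issue_refund).
Premises 3, 6, 8, 10 do not contribute to this derivation.
Thus O(¬issue_refund), which is F(issue_refund): issue_refund is forbidden.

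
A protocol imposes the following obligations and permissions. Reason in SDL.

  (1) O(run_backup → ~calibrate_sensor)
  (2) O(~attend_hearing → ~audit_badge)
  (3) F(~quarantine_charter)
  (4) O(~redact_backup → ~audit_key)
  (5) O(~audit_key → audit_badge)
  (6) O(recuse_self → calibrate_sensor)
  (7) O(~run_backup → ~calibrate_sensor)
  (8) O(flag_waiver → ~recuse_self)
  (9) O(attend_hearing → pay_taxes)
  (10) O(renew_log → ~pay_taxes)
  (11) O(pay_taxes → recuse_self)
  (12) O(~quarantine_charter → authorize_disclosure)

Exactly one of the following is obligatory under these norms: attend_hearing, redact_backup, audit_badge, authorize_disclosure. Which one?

redact_backup

Premises 1 and 7 cover both cases: O(run_backup → ~calibrate_sensor) and O(~run_backup → ~calibrate_sensor). Since run_backup ∨ ~run_backup is a tautology, O(~calibrate_sensor) follows.
Premise 6 is O(recuse_self → calibrate_sensor); contrapositively O(~calibrate_sensor → ~recuse_self). Since O(~calibrate_sensor) holds, K gives O(~recuse_self).
Premise 11 is O(pay_taxes → recuse_self); contrapositively O(~recuse_self → ~pay_taxes). Since O(~recuse_self) holds, K gives O(~pay_taxes).
Premise 9, O(attend_hearing → pay_taxes), contraposes to O(~pay_taxes → ~attend_hearing); with O(~pay_taxes) we get O(~attend_hearing).
Premise 2 is O(~attend_hearing → ~audit_badge); since O(~attend_hearing), deontic closure gives O(~audit_badge).
Premise 5 is O(~audit_key → audit_badge); contrapositively O(~audit_badge → audit_key). Since O(~audit_badge) holds, K gives O(audit_key).
Premise 4 is O(~redact_backup → ~audit_key); contrapositively O(audit_key → redact_backup). Since O(audit_key) holds, K gives O(redact_backup).
So O(redact_backup) holds — redact_backup is obligatory. None of the other listed options is made obligatory by any chain of premises.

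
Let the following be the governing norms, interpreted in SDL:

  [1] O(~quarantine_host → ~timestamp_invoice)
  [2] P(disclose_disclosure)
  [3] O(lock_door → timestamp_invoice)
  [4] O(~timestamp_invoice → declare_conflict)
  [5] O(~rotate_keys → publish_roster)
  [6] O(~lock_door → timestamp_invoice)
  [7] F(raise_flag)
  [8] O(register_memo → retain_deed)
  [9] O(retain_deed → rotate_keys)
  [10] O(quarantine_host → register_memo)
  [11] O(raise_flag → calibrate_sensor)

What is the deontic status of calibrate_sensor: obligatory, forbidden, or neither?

Premise 11 is O(raise_flag → calibrate_sensor), but O(raise_flag) is not derivable from the premises, so it does not yield O(calibrate_sensor).
No premise or chain of K-axiom applications forces O(calibrate_sensor), and none forces O(~calibrate_sensor). So calibrate_sensor is neither obligatory nor forbidden under these norms.

Neither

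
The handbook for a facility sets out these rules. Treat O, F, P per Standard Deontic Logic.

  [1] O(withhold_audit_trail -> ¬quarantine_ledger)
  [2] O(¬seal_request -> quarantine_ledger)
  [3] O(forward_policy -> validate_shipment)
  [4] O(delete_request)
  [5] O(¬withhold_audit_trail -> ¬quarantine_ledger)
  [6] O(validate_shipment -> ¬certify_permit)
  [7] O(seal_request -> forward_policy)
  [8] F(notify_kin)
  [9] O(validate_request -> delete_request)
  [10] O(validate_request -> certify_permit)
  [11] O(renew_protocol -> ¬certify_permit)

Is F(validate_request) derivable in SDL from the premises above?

Premises 5 and 1 cover both cases: O(¬withhold_audit_trail -> ¬quarantine_ledger) and O(withhold_audit_trail -> ¬quarantine_ledger). Since ¬withhold_audit_trail ∨ withhold_audit_trail is a tautology, O(¬quarantine_ledger) follows.
Premise 2 is O(¬seal_request -> quarantine_ledger); contrapositively O(¬quarantine_ledger -> seal_request). Since O(¬quarantine_ledger) holds, K gives O(seal_request).
Applying K to premise 7 (O(seal_request -> forward_policy)) and O(seal_request) yields O(forward_policy).
With premise 3, O(forward_policy -> validate_shipment), the K-axiom yields O(validate_shipment).
With premise 6, O(validate_shipment -> ¬certify_permit), the K-axiom yields O(¬certify_permit).
Premise 10 is O(validate_request -> certify_permit); contrapositively O(¬certify_permit -> ¬validate_request). Since O(¬certify_permit) holds, K gives O(¬validate_request).
Premises 4, 8, 9, 11 do not contribute to this derivation.
So O(¬validate_request) holds, i.e. F(validate_request). The claim follows.

Yes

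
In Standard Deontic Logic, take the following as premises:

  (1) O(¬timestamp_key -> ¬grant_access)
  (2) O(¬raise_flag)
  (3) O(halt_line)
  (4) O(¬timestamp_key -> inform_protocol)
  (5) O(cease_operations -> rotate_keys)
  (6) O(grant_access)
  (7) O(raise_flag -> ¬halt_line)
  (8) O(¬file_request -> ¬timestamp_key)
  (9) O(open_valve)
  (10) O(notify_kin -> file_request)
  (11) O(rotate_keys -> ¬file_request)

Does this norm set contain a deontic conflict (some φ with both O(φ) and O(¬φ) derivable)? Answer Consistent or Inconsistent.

Consistent

Premise 7 is O(raise_flag -> ¬halt_line), but O(raise_flag) is not derivable from the premises, so it does not yield O(¬halt_line).
So O(¬halt_line) is not derivable, and the apparent clash with O(halt_line) does not arise.
A world satisfying every obligation exists (e.g. cease_operations=false, file_request=true, grant_access=true, halt_line=true, inform_protocol=false, notify_kin=false, open_valve=true, raise_flag=false, rotate_keys=false, timestamp_key=true); no atom is both obligatory and forbidden, so the set is consistent.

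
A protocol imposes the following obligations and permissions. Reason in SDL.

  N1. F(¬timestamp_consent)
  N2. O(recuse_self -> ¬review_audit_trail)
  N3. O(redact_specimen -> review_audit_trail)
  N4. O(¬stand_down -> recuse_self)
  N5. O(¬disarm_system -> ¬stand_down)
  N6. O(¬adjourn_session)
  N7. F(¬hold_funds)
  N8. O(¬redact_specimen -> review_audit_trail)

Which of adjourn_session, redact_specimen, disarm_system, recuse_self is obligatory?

disarm_system

Premises 8 and 3 are O(¬redact_specimen -> review_audit_trail) and O(redact_specimen -> review_audit_trail); every ideal world satisfies ¬redact_specimen or redact_specimen, so in either case review_audit_trail holds — hence O(review_audit_trail).
The contrapositive of premise 2 (O(recuse_self -> ¬review_audit_trail)) is O(review_audit_trail -> ¬recuse_self), and O(review_audit_trail) is already established, so O(¬recuse_self).
Premise 4 is O(¬stand_down -> recuse_self); contrapositively O(¬recuse_self -> stand_down). Since O(¬recuse_self) holds, K gives O(stand_down).
Premise 5, O(¬disarm_system -> ¬stand_down), contraposes to O(stand_down -> disarm_system); with O(stand_down) we get O(disarm_system).
So O(disarm_system) holds — disarm_system is obligatory. None of the other listed options is made obligatory by any chain of premises.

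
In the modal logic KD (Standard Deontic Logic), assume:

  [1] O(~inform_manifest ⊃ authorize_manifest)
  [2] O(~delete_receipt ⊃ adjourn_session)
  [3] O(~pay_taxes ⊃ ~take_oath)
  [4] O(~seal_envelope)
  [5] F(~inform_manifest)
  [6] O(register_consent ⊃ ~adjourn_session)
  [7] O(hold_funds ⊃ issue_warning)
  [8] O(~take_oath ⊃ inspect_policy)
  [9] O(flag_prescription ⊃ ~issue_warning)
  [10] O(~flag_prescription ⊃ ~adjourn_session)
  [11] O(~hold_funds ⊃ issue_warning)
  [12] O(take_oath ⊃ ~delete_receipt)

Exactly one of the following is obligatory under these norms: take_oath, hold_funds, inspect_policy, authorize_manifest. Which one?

Premises 7 and 11 cover both cases: O(hold_funds ⊃ issue_warning) and O(~hold_funds ⊃ issue_warning). Since hold_funds ∨ ~hold_funds is a tautology, O(issue_warning) follows.
Premise 9 is O(flag_prescription ⊃ ~issue_warning); contrapositively O(issue_warning ⊃ ~flag_prescription). Since O(issue_warning) holds, K gives O(~flag_prescription).
With premise 10, O(~flag_prescription ⊃ ~adjourn_session), the K-axiom yields O(~adjourn_session).
The contrapositive of premise 2 (O(~delete_receipt ⊃ adjourn_session)) is O(~adjourn_session ⊃ delete_receipt), and O(~adjourn_session) is already established, so O(delete_receipt).
Premise 12, O(take_oath ⊃ ~delete_receipt), contraposes to O(delete_receipt ⊃ ~take_oath); with O(delete_receipt) we get O(~take_oath).
Premise 8 is O(~take_oath ⊃ inspect_policy); since O(~take_oath), deontic closure gives O(inspect_policy).
So O(inspect_policy) holds — inspect_policy is obligatory. None of the other listed options is made obligatory by any chain of premises.

inspect_policy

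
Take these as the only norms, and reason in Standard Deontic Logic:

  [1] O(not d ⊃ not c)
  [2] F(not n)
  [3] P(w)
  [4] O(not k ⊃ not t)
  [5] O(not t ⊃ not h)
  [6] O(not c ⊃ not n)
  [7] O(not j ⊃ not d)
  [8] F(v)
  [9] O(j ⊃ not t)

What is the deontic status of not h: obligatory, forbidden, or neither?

F(not n) at premise 2 means O(n).
The contrapositive of premise 6 (O(not c ⊃ not n)) is O(n ⊃ c), and O(n) is already established, so O(c).
The contrapositive of premise 1 (O(not d ⊃ not c)) is O(c ⊃ d), and O(c) is already established, so O(d).
Premise 7 is O(not j ⊃ not d); contrapositively O(d ⊃ j). Since O(d) holds, K gives O(j).
Applying K to premise 9 (O(j ⊃ not t)) and O(j) yields O(not t).
From O(not t) and premise 5, O(not t ⊃ not h), we obtain O(not h).
Premises 3, 4, 8 do not contribute to this derivation.
Hence not h is obligatory.

Obligatory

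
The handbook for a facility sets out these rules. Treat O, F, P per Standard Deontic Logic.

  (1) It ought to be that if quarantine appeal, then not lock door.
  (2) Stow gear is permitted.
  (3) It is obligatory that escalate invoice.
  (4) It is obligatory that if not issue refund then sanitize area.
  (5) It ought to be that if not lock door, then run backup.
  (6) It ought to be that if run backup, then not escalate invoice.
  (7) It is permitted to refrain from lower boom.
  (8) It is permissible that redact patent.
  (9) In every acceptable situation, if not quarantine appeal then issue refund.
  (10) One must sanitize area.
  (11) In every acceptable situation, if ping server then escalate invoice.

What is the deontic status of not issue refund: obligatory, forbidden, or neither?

Forbidden

From premise 3 we have O(escalate_invoice).
The contrapositive of premise 6 (O(run_backup → ¬escalate_invoice)) is O(escalate_invoice → ¬run_backup), and O(escalate_invoice) is already established, so O(¬run_backup).
Premise 5 is O(¬lock_door → run_backup); contrapositively O(¬run_backup → lock_door). Since O(¬run_backup) holds, K gives O(lock_door).
Premise 1 is O(quarantine_appeal → ¬lock_door); contrapositively O(lock_door → ¬quarantine_appeal). Since O(lock_door) holds, K gives O(¬quarantine_appeal).
Premise 9 is O(¬quarantine_appeal → issue_refund); since O(¬quarantine_appeal), deontic closure gives O(issue_refund).
Premises 2, 4, 7, 8, 10, 11 do not contribute to this derivation.
Thus O(issue_refund), which is F(¬issue_refund): ¬issue_refund is forbidden.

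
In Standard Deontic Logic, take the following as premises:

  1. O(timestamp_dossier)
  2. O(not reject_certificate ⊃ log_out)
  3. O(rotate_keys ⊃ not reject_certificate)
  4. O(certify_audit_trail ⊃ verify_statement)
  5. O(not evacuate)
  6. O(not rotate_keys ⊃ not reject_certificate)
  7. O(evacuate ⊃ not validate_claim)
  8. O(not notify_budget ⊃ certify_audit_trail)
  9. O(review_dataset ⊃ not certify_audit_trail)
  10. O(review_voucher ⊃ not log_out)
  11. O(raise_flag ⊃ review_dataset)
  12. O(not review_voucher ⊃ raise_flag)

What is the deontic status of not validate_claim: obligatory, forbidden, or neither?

Premise 7 is O(evacuate ⊃ not validate_claim), but O(evacuate) is not derivable from the premises, so it does not yield O(not validate_claim).
No premise or chain of K-axiom applications forces O(not validate_claim), and none forces O(validate_claim). So not validate_claim is neither obligatory nor forbidden under these norms.

Neither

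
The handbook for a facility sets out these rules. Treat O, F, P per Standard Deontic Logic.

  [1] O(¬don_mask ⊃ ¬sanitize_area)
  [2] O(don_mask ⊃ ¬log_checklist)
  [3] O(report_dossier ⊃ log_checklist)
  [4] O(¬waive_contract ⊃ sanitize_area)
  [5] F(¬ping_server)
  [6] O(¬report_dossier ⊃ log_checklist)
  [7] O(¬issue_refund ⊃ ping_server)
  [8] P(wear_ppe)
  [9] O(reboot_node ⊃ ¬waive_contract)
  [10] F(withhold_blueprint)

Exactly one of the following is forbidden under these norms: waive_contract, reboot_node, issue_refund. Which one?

reboot_node

By case analysis on report_dossier: premise 3 gives O(report_dossier ⊃ log_checklist) and premise 6 gives O(¬report_dossier ⊃ log_checklist), so O(log_checklist) either way.
Premise 2 is O(don_mask ⊃ ¬log_checklist); contrapositively O(log_checklist ⊃ ¬don_mask). Since O(log_checklist) holds, K gives O(¬don_mask).
Applying K to premise 1 (O(¬don_mask ⊃ ¬sanitize_area)) and O(¬don_mask) yields O(¬sanitize_area).
Premise 4, O(¬waive_contract ⊃ sanitize_area), contraposes to O(¬sanitize_area ⊃ waive_contract); with O(¬sanitize_area) we get O(waive_contract).
Premise 9, O(reboot_node ⊃ ¬waive_contract), contraposes to O(waive_contract ⊃ ¬reboot_node); with O(waive_contract) we get O(¬reboot_node).
So O(¬reboot_node) holds, i.e. reboot_node is forbidden. None of the other listed options is forbidden under the premises.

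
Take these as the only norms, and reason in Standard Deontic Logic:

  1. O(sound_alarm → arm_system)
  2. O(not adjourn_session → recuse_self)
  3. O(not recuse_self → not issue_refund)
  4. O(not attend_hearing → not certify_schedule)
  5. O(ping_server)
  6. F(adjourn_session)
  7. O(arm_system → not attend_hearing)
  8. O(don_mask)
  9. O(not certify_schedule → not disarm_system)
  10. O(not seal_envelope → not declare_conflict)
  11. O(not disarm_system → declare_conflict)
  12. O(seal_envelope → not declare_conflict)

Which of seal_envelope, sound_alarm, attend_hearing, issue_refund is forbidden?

Premises 10 and 12 cover both cases: O(not seal_envelope → not declare_conflict) and O(seal_envelope → not declare_conflict). Since not seal_envelope ∨ seal_envelope is a tautology, O(not declare_conflict) follows.
The contrapositive of premise 11 (O(not disarm_system → declare_conflict)) is O(not declare_conflict → disarm_system), and O(not declare_conflict) is already established, so O(disarm_system).
Premise 9 is O(not certify_schedule → not disarm_system); contrapositively O(disarm_system → certify_schedule). Since O(disarm_system) holds, K gives O(certify_schedule).
Premise 4, O(not attend_hearing → not certify_schedule), contraposes to O(certify_schedule → attend_hearing); with O(certify_schedule) we get O(attend_hearing).
Premise 7 is O(arm_system → not attend_hearing); contrapositively O(attend_hearing → not arm_system). Since O(attend_hearing) holds, K gives O(not arm_system).
Premise 1 is O(sound_alarm → arm_system); contrapositively O(not arm_system → not sound_alarm). Since O(not arm_system) holds, K gives O(not sound_alarm).
So O(not sound_alarm) holds, i.e. sound_alarm is forbidden. None of the other listed options is forbidden under the premises.

sound_alarm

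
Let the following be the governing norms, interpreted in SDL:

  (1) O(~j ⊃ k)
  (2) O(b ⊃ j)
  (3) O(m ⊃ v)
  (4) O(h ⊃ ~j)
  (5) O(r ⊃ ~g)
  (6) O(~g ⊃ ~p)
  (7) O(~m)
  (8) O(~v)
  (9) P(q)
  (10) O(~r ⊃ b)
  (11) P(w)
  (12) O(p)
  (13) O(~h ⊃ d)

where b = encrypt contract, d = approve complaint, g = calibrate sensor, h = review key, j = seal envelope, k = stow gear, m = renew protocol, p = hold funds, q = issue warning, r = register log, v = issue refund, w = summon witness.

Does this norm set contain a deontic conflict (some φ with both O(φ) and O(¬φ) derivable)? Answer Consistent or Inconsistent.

Premise 3 is O(m ⊃ v), but O(m) is not derivable from the premises, so it does not yield O(v).
So O(v) is not derivable, and the apparent clash with O(~v) does not arise.
A world satisfying every obligation exists (e.g. b=true, d=true, g=true, h=false, j=true, k=false, m=false, p=true, q=false, r=false, v=false, w=false); no atom is both obligatory and forbidden, so the set is consistent.

Consistent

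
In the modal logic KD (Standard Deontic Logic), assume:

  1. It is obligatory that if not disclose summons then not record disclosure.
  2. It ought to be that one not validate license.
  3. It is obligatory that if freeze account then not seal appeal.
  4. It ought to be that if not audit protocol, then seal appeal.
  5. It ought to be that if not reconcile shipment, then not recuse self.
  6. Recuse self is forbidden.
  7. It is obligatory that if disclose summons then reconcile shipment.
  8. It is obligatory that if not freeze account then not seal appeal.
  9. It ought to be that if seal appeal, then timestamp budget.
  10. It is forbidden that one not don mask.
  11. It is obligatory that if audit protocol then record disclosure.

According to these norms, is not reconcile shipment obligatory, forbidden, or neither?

Forbidden

By case analysis on ¬freeze_account: premise 8 gives O(¬freeze_account → ¬seal_appeal) and premise 3 gives O(freeze_account → ¬seal_appeal), so O(¬seal_appeal) either way.
Premise 4 is O(¬audit_protocol → seal_appeal); contrapositively O(¬seal_appeal → audit_protocol). Since O(¬seal_appeal) holds, K gives O(audit_protocol).
From O(audit_protocol) and premise 11, O(audit_protocol → record_disclosure), we obtain O(record_disclosure).
Premise 1 is O(¬disclose_summons → ¬record_disclosure); contrapositively O(record_disclosure → disclose_summons). Since O(record_disclosure) holds, K gives O(disclose_summons).
From O(disclose_summons) and premise 7, O(disclose_summons → reconcile_shipment), we obtain O(reconcile_shipment).
Premises 2, 5, 6, 9, 10 do not contribute to this derivation.
Thus O(reconcile_shipment), which is F(¬reconcile_shipment): ¬reconcile_shipment is forbidden.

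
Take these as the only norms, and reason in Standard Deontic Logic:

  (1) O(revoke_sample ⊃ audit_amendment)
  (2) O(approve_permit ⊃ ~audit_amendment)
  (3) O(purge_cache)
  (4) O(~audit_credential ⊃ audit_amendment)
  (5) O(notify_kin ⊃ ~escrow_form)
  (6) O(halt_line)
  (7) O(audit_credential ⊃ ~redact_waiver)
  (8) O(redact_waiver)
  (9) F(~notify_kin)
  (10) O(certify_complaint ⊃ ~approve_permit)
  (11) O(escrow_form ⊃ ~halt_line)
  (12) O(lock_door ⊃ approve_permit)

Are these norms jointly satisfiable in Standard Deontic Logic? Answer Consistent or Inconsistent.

Premise 11 is O(escrow_form ⊃ ~halt_line), but O(escrow_form) is not derivable from the premises, so it does not yield O(~halt_line).
So O(~halt_line) is not derivable, and the apparent clash with O(halt_line) does not arise.
A world satisfying every obligation exists (e.g. approve_permit=false, audit_amendment=true, audit_credential=false, certify_complaint=false, escrow_form=false, halt_line=true, lock_door=false, notify_kin=true, purge_cache=true, redact_waiver=true, revoke_sample=false); no atom is both obligatory and forbidden, so the set is consistent.

Consistent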